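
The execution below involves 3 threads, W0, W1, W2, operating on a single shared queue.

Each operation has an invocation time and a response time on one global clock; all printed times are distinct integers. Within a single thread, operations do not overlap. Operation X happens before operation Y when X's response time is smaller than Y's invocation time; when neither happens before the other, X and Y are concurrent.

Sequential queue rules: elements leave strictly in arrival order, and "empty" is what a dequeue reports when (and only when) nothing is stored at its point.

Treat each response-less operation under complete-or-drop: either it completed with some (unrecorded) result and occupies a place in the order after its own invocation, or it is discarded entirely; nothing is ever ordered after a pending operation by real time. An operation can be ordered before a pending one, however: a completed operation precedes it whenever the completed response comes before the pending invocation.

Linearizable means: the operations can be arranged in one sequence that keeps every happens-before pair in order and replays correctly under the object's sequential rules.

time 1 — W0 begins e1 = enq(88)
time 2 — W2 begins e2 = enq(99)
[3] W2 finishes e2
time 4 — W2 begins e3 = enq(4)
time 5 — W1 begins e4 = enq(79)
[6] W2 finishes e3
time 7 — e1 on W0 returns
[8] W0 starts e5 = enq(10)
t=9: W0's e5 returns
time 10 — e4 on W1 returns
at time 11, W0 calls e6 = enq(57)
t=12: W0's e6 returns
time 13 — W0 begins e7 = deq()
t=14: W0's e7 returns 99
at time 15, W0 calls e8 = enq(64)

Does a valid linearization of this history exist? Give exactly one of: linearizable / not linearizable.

witness order: e2, e1, e3, e4, e5, e6, e7
after step 1 (e2 enq(99)): queue <99>
after step 2 (e1 enq(88)): queue <99,88>
after step 3 (e3 enq(4)): queue <99,88,4>
after step 4 (e4 enq(79)): queue <99,88,4,79>
after step 5 (e5 enq(10)): queue <99,88,4,79,10>
after step 6 (e6 enq(57)): queue <99,88,4,79,10,57>
after step 7 (e7 deq() → 99): queue <88,4,79,10,57>

linearizable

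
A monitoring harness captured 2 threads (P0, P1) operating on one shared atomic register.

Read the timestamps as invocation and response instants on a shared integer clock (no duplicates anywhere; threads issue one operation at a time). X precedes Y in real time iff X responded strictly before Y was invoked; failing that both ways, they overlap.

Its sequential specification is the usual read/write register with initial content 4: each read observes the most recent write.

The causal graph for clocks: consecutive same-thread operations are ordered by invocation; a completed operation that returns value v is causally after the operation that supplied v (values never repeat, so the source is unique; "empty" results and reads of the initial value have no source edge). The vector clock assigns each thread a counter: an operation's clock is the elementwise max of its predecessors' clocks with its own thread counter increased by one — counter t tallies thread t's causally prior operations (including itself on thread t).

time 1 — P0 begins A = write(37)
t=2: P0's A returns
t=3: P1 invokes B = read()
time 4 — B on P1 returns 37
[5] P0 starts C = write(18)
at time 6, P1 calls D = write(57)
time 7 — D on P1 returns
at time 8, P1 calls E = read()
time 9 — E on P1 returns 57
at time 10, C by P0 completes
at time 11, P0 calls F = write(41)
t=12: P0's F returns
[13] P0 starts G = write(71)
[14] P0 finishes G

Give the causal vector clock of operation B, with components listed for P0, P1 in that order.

A (invocation 1): nothing precedes it; P0's component alone gives (1, 0)
B, invoked 3, takes VC(A)=(1, 0) under max, adds 1 for P1 → (1, 1)
C, invoked 5, takes VC(A)=(1, 0) under max, adds 1 for P0 → (2, 0)
D, invoked 6, takes VC(B)=(1, 1) under max, adds 1 for P1 → (1, 2)
F, invoked 11, takes VC(C)=(2, 0) under max, adds 1 for P0 → (3, 0)
E, invoked 8, takes VC(D)=(1, 2) under max, adds 1 for P1 → (1, 3)
G, invoked 13, takes VC(F)=(3, 0) under max, adds 1 for P0 → (4, 0)
target: VC(B) = (1, 1)

(1, 1)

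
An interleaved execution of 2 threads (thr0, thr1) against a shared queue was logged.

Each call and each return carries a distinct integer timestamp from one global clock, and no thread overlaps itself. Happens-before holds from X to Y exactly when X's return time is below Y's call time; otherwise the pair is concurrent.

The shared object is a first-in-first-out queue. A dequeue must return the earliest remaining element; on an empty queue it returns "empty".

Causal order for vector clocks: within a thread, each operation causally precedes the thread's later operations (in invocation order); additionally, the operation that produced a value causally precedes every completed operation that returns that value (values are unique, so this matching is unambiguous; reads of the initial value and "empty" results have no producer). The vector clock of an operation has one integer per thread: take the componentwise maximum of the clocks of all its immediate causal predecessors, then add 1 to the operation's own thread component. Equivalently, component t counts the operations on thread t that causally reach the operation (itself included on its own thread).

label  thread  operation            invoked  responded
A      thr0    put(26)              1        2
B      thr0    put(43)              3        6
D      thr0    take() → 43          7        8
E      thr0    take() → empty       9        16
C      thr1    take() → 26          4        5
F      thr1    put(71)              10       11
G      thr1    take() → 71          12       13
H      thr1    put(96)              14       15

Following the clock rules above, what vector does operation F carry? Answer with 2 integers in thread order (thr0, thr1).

VC(A, invoked at 1): no causal predecessors; +1 on thr0 → (1, 0)
invoked at 4, C merges VC(A)=(1, 0) and bumps thr1's slot → (1, 1)
invoked at 3, B merges VC(A)=(1, 0) and bumps thr0's slot → (2, 0)
invoked at 10, F merges VC(C)=(1, 1) and bumps thr1's slot → (1, 2)
invoked at 7, D merges VC(B)=(2, 0) and bumps thr0's slot → (3, 0)
invoked at 12, G merges VC(F)=(1, 2) and bumps thr1's slot → (1, 3)
invoked at 9, E merges VC(D)=(3, 0) and bumps thr0's slot → (4, 0)
invoked at 14, H merges VC(G)=(1, 3) and bumps thr1's slot → (1, 4)
target: VC(F) = (1, 2)

(1, 2)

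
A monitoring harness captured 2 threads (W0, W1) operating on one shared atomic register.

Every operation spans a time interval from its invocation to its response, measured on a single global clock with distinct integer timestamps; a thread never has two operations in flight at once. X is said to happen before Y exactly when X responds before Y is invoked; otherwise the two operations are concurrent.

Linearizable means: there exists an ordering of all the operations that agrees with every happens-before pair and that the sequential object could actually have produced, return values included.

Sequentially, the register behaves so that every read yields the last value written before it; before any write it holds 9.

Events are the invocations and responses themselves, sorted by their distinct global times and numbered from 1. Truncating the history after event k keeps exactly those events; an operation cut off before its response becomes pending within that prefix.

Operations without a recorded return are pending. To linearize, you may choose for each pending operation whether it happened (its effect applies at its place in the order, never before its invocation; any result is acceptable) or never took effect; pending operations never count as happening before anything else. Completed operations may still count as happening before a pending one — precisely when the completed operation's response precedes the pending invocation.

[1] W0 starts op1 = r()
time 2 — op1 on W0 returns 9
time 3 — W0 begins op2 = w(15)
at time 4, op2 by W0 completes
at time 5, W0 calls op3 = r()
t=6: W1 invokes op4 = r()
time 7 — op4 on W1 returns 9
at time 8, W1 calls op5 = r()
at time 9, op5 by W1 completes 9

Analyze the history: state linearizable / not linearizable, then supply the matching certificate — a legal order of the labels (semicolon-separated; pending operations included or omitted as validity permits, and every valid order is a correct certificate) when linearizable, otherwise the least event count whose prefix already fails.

not linearizable — minimal violating prefix: 7 events

through event 6 a valid linearization exists; event 7 (op4 responding at time 7) ends that
one real-time candidate order over the 3 completed operations — the atomic register replay rejects it
no escape via the 1 pending operation (op3): every completion choice fails
for example op1, op2, op4 (pending dropped) fails at step 3: op4 r() → 9 is not legal there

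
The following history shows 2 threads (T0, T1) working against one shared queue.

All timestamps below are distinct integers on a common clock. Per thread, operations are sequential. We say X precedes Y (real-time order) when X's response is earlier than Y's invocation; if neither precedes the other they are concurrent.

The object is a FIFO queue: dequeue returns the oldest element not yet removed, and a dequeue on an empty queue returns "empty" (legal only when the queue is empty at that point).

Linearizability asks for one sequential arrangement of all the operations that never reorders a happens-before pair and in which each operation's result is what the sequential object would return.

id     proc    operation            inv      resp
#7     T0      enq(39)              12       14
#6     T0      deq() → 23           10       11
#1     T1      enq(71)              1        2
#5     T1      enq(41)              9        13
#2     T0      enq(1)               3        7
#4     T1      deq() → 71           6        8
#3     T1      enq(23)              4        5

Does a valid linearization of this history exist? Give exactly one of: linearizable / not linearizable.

linearizable

witness order: #1, #3, #2, #4, #5, #6, #7
after step 1 (#1 enq(71)): queue <71>
after step 2 (#3 enq(23)): queue <71,23>
after step 3 (#2 enq(1)): queue <71,23,1>
after step 4 (#4 deq() → 71): queue <23,1>
after step 5 (#5 enq(41)): queue <23,1,41>
after step 6 (#6 deq() → 23): queue <1,41>
after step 7 (#7 enq(39)): queue <1,41,39>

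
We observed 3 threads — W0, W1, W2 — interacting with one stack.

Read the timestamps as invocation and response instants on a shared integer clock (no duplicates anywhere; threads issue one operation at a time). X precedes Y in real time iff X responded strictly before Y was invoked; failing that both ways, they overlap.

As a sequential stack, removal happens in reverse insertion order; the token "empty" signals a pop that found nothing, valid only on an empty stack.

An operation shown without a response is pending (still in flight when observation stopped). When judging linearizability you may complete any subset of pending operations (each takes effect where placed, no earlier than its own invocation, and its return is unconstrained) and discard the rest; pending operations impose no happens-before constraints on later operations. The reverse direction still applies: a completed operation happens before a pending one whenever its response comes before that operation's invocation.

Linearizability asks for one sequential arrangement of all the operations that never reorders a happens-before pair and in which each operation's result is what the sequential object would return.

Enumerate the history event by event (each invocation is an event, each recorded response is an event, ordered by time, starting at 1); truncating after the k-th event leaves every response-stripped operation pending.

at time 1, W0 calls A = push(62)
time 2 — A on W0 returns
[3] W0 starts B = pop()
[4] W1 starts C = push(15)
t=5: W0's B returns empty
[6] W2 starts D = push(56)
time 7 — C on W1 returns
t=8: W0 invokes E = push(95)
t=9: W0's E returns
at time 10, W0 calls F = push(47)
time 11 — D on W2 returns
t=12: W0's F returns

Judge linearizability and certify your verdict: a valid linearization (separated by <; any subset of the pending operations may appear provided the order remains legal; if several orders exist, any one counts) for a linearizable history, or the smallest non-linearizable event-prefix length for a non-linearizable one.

through event 4 a valid linearization exists; event 5 (B responding at time 5) ends that
exhaustive check: the 2 completed stack ops admit one real-time order; illegal
completion choices over the 1 pending operation (C) were checked; none helps
sample order A, B (pending dropped) stalls at step 2 — B pop() → empty has no legal effect

not linearizable — minimal violating prefix: 5 events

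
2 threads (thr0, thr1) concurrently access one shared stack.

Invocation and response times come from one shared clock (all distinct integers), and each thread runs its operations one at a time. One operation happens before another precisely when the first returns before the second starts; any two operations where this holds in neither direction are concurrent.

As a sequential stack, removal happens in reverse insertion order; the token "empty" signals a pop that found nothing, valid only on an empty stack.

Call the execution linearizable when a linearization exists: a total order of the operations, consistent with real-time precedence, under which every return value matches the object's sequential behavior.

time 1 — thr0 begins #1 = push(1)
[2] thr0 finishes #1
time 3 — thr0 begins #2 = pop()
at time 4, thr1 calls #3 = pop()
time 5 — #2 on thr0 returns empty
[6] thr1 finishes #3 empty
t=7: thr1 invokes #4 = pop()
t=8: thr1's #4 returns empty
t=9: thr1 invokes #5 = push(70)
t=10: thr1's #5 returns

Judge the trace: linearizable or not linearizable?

not linearizable

through event 5 a valid linearization exists; event 6 (#3 responding at time 6) ends that
no legal order exists: 2 real-time-consistent candidates over 3 completed stack operations, all rejected
for example #1, #2, #3 fails at step 2: #2 pop() → empty is not legal there
for example #1, #3, #2 fails at step 2: #3 pop() → empty is not legal there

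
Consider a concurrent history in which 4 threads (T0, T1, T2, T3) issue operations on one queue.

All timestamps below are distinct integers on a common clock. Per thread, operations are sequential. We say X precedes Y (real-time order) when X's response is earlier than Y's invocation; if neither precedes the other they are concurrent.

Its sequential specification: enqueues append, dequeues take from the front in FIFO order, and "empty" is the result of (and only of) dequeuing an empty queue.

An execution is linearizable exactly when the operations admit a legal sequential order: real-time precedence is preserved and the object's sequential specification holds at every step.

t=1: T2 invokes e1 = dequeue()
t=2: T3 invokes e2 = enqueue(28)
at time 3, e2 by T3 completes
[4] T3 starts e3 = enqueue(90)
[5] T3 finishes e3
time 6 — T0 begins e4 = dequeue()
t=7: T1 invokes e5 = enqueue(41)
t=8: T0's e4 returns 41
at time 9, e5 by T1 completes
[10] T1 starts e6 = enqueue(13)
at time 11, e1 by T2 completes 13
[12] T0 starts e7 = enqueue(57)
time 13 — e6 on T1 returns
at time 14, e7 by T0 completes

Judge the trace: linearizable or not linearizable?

events 1..7 are fine; event 8 — the response of e4 at time 8 — makes the prefix non-linearizable
a single order respects real time; the 3 completed queue operations fail replay along it
no escape via the 2 pending operations (e1, e5): every completion choice fails
e.g. e2, e3, e4 (pending dropped): illegal at step 3, since e4 dequeue() → 41 cannot apply there

not linearizable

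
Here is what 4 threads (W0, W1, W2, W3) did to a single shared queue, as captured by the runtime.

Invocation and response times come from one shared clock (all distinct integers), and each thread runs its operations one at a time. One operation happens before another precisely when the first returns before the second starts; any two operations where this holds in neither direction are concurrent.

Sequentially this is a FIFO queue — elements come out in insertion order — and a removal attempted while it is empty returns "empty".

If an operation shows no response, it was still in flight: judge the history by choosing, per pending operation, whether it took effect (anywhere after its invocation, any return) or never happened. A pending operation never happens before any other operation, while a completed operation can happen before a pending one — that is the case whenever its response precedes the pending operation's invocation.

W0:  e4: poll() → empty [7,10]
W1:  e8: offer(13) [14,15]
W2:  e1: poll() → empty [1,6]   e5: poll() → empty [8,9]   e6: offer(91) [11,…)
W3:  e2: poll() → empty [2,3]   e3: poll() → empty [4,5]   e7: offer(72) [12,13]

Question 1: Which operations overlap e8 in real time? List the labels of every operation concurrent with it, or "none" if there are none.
Answer: e6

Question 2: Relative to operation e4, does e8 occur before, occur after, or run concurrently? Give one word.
Answer: after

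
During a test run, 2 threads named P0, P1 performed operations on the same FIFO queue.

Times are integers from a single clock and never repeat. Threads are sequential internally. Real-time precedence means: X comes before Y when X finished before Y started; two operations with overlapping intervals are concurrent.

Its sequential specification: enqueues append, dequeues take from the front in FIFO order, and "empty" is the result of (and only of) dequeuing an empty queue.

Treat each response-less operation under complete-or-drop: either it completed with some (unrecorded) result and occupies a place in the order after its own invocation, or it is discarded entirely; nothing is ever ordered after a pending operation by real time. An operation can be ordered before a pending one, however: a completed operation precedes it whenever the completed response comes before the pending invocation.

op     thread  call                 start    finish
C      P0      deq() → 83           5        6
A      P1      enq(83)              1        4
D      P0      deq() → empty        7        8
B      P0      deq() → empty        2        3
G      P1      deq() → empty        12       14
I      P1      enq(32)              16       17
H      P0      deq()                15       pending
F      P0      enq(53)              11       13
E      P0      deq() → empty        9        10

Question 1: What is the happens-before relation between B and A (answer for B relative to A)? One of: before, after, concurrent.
Answer: concurrent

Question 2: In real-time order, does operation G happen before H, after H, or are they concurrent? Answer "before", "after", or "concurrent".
Answer: before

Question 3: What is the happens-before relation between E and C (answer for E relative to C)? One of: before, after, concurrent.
Answer: after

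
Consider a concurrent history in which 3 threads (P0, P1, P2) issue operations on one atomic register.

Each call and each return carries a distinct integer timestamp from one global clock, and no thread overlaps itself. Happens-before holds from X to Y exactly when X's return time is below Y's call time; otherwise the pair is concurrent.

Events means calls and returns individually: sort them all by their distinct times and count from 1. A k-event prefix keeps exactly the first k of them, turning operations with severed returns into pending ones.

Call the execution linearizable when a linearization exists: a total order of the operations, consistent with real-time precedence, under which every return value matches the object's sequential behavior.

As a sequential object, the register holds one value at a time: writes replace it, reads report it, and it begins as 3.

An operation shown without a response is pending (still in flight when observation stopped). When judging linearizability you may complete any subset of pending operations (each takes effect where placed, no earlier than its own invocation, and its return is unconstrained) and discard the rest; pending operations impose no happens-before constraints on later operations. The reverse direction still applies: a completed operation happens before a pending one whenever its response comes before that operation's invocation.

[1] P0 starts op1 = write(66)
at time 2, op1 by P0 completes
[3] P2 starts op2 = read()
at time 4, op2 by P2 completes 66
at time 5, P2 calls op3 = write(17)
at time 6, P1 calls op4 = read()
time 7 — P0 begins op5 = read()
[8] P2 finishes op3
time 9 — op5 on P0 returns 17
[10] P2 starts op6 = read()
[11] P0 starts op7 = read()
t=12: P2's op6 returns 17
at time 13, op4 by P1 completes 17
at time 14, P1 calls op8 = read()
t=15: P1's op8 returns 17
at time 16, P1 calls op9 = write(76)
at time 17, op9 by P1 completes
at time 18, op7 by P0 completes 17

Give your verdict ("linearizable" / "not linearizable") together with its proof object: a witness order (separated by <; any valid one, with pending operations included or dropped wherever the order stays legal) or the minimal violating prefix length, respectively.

linearizable — witness: op1 < op2 < op3 < op4 < op5 < op6 < op7 < op8 < op9

step 1: op1 write(66) — value 66
step 2: op2 read() → 66 — value 66
step 3: op3 write(17) — value 17
step 4: op4 read() → 17 — value 17
step 5: op5 read() → 17 — value 17
step 6: op6 read() → 17 — value 17
step 7: op7 read() → 17 — value 17
step 8: op8 read() → 17 — value 17
step 9: op9 write(76) — value 76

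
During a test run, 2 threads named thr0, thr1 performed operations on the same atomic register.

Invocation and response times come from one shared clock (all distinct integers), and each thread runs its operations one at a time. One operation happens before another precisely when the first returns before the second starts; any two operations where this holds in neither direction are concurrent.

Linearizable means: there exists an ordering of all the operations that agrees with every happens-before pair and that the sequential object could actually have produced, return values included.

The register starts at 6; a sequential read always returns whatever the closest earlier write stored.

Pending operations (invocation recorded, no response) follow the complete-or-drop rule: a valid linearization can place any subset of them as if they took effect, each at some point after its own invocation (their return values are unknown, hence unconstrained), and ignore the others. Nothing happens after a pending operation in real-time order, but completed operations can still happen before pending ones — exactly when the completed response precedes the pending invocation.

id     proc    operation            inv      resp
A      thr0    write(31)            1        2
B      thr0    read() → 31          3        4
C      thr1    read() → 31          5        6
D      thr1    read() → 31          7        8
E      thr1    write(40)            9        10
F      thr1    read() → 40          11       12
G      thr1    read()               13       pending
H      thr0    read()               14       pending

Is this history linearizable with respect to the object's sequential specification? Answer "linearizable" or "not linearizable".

linearizable

one valid linearization: A, B, C, D, E, F
step 1: A write(31) — value 31
step 2: B read() → 31 — value 31
step 3: C read() → 31 — value 31
step 4: D read() → 31 — value 31
step 5: E write(40) — value 40
step 6: F read() → 40 — value 40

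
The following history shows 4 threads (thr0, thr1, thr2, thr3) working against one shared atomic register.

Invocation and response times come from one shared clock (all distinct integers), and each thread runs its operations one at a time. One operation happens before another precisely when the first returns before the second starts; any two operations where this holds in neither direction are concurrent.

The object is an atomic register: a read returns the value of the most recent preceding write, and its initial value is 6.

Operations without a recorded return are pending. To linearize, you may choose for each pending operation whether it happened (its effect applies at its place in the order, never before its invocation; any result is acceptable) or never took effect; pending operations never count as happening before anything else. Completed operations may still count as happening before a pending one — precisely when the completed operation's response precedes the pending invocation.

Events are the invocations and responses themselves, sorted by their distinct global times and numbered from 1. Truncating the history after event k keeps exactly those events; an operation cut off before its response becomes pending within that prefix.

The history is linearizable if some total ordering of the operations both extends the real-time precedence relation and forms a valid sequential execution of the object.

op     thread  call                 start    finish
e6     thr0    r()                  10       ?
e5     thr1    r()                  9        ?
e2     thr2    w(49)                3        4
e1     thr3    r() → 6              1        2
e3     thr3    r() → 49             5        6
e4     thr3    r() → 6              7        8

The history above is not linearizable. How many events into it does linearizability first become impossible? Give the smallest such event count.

events 1..7 are still linearizable — one witness is e1, e2, e3:
after step 1 (e1 r() → 6): value 6
after step 2 (e2 w(49)): value 49
after step 3 (e3 r() → 49): value 49
once event 8 joins (e4's response, time 8), exhaustive search finds no witness
for example e1, e2, e3, e4 fails at step 4: e4 r() → 6 is not legal there

8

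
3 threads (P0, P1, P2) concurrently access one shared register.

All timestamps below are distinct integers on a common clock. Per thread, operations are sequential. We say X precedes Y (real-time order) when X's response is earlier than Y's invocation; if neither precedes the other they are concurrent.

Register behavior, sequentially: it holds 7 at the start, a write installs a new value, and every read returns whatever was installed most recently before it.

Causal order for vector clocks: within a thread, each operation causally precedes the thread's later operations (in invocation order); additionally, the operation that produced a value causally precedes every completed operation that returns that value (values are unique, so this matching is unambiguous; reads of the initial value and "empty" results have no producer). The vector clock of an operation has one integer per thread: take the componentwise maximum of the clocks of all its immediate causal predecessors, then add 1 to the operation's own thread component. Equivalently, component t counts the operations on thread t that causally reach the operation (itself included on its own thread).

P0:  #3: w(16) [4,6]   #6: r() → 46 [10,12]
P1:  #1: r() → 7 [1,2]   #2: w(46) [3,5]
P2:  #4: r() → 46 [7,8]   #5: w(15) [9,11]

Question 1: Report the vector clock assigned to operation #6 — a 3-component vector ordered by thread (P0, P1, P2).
Answer: (2, 2, 0)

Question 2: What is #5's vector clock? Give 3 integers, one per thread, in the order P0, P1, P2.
Answer: (0, 2, 2)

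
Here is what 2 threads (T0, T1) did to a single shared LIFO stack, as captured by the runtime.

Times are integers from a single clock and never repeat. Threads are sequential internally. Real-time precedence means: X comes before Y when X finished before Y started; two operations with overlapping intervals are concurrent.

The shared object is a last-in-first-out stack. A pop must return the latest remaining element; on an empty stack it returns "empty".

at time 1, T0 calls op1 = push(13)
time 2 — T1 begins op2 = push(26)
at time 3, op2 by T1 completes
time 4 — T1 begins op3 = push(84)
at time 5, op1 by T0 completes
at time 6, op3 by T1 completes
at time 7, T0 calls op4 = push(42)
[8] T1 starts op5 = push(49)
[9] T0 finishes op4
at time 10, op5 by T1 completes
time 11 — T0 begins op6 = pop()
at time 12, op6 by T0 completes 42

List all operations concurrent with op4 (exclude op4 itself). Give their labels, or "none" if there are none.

op5

concurrent with op4 ([7,9]): every op whose interval crosses 7..9
op1 [1,5]: before
op2 [2,3]: before
op3 [4,6]: before
op5 [8,10]: concurrent
op6 [11,12]: after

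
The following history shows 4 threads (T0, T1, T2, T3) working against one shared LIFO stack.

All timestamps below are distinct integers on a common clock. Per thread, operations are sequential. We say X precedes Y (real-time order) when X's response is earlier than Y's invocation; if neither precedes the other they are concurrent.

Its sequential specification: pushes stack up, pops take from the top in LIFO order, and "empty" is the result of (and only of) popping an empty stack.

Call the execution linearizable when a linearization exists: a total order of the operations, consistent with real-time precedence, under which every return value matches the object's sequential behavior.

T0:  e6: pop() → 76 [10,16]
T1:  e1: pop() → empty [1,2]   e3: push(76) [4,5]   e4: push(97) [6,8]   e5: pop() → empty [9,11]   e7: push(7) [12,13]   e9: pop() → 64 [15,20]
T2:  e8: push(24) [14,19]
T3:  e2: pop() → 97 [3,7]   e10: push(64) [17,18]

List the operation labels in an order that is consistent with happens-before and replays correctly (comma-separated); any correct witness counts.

e1, e3, e4, e2, e6, e5, e7, e8, e10, e9

after step 1 (e1 pop() → empty): stack <>
after step 2 (e3 push(76)): stack <76>
after step 3 (e4 push(97)): stack <76,97>
after step 4 (e2 pop() → 97): stack <76>
after step 5 (e6 pop() → 76): stack <>
after step 6 (e5 pop() → empty): stack <>
after step 7 (e7 push(7)): stack <7>
after step 8 (e8 push(24)): stack <7,24>
after step 9 (e10 push(64)): stack <7,24,64>
after step 10 (e9 pop() → 64): stack <7,24>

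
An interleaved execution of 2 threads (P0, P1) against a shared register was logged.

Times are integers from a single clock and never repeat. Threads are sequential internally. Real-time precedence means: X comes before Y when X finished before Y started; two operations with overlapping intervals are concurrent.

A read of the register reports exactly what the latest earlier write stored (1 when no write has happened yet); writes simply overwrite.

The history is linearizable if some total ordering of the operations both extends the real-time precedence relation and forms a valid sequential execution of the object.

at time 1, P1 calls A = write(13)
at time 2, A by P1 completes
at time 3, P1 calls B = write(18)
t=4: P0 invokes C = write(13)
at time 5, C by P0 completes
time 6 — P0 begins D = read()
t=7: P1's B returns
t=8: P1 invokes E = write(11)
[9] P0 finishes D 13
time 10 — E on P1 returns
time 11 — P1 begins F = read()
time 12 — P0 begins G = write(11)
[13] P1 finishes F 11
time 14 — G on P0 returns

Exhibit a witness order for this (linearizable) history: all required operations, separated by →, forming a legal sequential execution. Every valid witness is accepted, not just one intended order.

A → B → C → D → E → F → G

step 1: A write(13) — value 13
step 2: B write(18) — value 18
step 3: C write(13) — value 13
step 4: D read() → 13 — value 13
step 5: E write(11) — value 11
step 6: F read() → 11 — value 11
step 7: G write(11) — value 11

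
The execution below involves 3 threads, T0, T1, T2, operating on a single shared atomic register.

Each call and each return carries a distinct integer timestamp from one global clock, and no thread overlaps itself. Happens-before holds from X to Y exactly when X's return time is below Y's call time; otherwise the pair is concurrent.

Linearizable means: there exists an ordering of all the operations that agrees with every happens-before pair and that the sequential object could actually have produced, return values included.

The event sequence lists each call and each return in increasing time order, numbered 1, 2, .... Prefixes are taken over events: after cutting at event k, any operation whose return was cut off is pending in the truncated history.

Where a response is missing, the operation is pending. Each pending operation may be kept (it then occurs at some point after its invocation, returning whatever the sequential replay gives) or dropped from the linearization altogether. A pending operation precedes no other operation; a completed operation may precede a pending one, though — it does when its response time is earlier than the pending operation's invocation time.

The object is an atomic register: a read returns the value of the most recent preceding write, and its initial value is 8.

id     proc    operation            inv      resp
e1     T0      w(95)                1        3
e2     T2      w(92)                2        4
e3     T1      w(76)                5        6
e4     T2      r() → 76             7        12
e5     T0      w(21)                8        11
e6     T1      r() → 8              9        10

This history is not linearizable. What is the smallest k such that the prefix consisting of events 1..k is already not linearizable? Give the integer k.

events 1..9 are linearizable; a witness order is e1, e2, e3:
after step 1 (e1 w(95)): value 95
after step 2 (e2 w(92)): value 92
after step 3 (e3 w(76)): value 76
once event 10 joins (e6's response, time 10), exhaustive search finds no witness
no escape via the 2 pending operations (e4, e5): every completion choice fails
for example e1, e2, e3, e6 (pending dropped) fails at step 4: e6 r() → 8 is not legal there
for example e2, e1, e3, e6 (pending dropped) fails at step 4: e6 r() → 8 is not legal there

10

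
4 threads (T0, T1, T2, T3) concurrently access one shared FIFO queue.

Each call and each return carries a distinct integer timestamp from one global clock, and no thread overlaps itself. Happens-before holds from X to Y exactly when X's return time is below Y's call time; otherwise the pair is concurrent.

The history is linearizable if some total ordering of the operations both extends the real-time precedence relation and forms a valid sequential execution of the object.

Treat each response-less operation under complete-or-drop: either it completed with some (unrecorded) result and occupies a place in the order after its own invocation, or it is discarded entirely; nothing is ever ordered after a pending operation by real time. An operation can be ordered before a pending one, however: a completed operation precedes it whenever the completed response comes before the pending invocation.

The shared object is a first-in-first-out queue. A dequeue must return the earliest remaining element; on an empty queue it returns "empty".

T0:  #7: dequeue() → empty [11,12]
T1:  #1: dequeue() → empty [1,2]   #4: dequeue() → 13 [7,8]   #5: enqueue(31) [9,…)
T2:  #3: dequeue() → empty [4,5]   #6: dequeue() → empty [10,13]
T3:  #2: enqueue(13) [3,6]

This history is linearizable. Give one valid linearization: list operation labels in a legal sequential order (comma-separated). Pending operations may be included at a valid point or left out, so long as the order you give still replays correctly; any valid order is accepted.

step 1: #1 dequeue() → empty — queue <>
step 2: #3 dequeue() → empty — queue <>
step 3: #2 enqueue(13) — queue <13>
step 4: #4 dequeue() → 13 — queue <>
step 5: #6 dequeue() → empty — queue <>
step 6: #7 dequeue() → empty — queue <>

#1, #3, #2, #4, #6, #7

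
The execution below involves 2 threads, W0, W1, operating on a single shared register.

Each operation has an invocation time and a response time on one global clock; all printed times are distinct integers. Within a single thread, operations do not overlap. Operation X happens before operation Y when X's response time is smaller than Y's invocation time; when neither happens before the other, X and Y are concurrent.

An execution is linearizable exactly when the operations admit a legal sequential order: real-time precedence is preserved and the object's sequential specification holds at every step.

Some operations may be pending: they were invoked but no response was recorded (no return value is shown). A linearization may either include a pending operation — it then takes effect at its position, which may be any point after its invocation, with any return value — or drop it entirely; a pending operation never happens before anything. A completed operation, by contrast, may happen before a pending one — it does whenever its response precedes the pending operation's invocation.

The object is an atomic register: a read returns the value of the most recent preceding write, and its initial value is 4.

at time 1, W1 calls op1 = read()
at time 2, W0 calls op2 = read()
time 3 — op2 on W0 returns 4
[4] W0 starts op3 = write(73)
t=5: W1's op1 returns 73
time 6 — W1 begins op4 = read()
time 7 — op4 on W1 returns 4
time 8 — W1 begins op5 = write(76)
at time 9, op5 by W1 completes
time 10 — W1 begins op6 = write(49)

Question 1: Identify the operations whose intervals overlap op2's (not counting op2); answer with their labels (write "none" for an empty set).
op1

concurrent with op2 ([2,3]): every op whose interval crosses 2..3
op1 [1,5]: concurrent
op3 [4,…): after
op4 [6,7]: after
op5 [8,9]: after
op6 [10,…): after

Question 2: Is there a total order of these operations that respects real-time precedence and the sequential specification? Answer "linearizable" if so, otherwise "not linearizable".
not linearizable

the violation lands at event 7, op4's response at time 7: events 1..6 linearize, events 1..7 do not
no legal order exists: 2 real-time-consistent candidates over 3 completed register operations, all rejected
no escape via the 1 pending operation (op3): every completion choice fails
take op1, op2, op4 (pending dropped): step 1 already fails, because op1 read() → 73 cannot occur there
take op2, op1, op4 (pending dropped): step 2 already fails, because op1 read() → 73 cannot occur there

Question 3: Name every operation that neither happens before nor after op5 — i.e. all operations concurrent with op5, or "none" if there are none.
op3

op5 runs from 8 to 9; window-overlapping ops are concurrent
op1 [1,5]: before
op2 [2,3]: before
op3 [4,…): concurrent
op4 [6,7]: before
op6 [10,…): after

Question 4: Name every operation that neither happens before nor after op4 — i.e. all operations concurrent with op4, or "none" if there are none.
op3

overlap test against op4 [6,7]: concurrent iff the interval meets 6..7
op1 [1,5]: before
op2 [2,3]: before
op3 [4,…): concurrent
op5 [8,9]: after
op6 [10,…): after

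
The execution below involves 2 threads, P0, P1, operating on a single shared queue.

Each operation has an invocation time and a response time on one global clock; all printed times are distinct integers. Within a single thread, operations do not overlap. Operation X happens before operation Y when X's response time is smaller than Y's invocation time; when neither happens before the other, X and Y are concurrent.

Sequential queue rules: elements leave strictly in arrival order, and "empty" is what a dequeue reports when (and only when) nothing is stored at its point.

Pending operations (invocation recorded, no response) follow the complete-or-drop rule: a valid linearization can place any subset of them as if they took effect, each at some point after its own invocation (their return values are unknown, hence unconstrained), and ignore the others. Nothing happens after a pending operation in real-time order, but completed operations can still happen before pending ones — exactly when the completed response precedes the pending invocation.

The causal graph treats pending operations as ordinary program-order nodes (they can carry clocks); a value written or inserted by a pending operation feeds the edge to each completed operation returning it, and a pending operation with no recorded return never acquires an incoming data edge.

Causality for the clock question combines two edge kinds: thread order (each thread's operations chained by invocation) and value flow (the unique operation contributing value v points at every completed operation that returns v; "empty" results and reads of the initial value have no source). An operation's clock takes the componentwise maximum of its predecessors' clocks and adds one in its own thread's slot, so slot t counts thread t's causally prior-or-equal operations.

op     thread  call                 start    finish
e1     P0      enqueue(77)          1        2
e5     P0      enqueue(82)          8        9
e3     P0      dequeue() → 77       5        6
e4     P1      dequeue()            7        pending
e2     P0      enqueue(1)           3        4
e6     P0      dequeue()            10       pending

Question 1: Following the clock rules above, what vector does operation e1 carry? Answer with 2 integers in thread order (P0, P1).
Answer: (1, 0)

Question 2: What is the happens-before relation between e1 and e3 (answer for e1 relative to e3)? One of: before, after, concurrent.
Answer: before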